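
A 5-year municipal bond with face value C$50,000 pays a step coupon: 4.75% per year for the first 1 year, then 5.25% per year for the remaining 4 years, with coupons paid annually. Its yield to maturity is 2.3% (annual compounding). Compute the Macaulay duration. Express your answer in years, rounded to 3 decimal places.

Periodic yield y = 0.023. Discount each cash flow and weight by its year:
  t   CF        PV=CF/(1+0.023)^t    t·PV
  1     2,375.00     2,321.6031     2,321.6031
  2     2,625.00     2,508.2917     5,016.5834
  3     2,625.00     2,451.8980     7,355.6941
  4     2,625.00     2,396.7723     9,587.0891
  5    52,625.00    46,969.2840   234,846.4202
  Σ                 56,647.8492   259,127.3900
Price P = Σ PV = 56,647.8492.
Macaulay duration = Σ(t·PV) / P = 259,127.3900 / 56,647.8492 = 4.57436 years.

4.574 years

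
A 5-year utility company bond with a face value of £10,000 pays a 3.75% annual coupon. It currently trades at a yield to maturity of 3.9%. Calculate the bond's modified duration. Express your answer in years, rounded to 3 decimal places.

4.475 years

Periodic yield y = 0.039. First find Macaulay duration:
  t   CF        PV=CF/(1+0.039)^t    t·PV
  1       375.00       360.9240       360.9240
  2       375.00       347.3763       694.7526
  3       375.00       334.3371     1,003.0114
  4       375.00       321.7874     1,287.1497
  5    10,375.00     8,568.6098    42,843.0491
  Σ                  9,933.0347    46,188.8868
P = 9,933.0347; Macaulay duration = 46,188.8868 / 9,933.0347 = 4.65003 years.
Modified duration = D_Mac / (1 + y) = 4.65003 / 1.039 = 4.47548 years.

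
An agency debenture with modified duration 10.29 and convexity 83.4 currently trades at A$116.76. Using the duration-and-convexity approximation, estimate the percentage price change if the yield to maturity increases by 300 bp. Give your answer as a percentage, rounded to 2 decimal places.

Duration effect: -D_mod·Δy = -10.29 × (+0.03) = -0.308700
Convexity effect: ½·C·(Δy)² = 0.5 × 83.4 × (0.03)² = +0.0375300
ΔP/P ≈ -0.308700 + 0.0375300 = -0.271170
= -27.1170%.

-27.12%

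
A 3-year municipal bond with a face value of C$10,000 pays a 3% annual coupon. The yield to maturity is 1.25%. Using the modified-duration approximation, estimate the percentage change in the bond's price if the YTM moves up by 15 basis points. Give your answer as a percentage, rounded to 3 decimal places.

-0.432%

Periodic yield y = 0.0125. Modified duration first:
  t   CF        PV=CF/(1+0.0125)^t    t·PV
  1       300.00       296.2963       296.2963
  2       300.00       292.6383       585.2766
  3    10,300.00     9,923.2088    29,769.6264
  Σ                 10,512.1434    30,651.1993
P = 10,512.1434; D_Mac = 2.91579 yrs; D_mod = 2.91579/(1+0.0125) = 2.87979 yrs.
ΔP/P ≈ -D_mod · Δy = -2.87979 × (+0.0015) = -0.004320 = -0.4320%.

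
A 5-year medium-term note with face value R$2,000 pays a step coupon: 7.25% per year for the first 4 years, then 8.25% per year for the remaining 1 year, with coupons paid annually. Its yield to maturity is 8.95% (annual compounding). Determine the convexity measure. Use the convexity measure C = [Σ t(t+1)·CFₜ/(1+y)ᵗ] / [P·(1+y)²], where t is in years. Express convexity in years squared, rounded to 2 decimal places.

20.93

With y = 0.0895:
  t   CF        PV=CF/(1+0.0895)^t    t·PV        t(t+1)·PV
  1       145.00       133.0886       133.0886         266.1771
  2       145.00       122.1556       244.3113         732.9339
  3       145.00       112.1208       336.3625       1,345.4499
  4       145.00       102.9104       411.6414       2,058.2070
  5     2,165.00     1,410.3332     7,051.6660      42,309.9958
  Σ                  1,880.6086     8,177.0697      46,712.7638
P = 1,880.6086.
Convexity = Σ t(t+1)·PV / [P·(1+y)²] = 46,712.7638 / (1,880.6086 × 1.187010) = 20.92583.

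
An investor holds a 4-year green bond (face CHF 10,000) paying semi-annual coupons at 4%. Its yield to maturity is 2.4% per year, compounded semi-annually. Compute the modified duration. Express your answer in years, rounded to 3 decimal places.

Periodic yield y = 0.012. First find Macaulay duration:
  t   CF        PV=CF/(1+0.012)^t    t·PV
  1       200.00       197.6285       197.6285
  2       200.00       195.2850       390.5701
  3       200.00       192.9694       578.9082
  4       200.00       190.6812       762.7249
  5       200.00       188.4202       942.1009
  6       200.00       186.1860     1,117.1157
  7       200.00       183.9782     1,287.8475
  8    10,200.00     9,271.6296    74,173.0365
  Σ                 10,606.7781    79,449.9324
P = 10,606.7781; Macaulay duration = 79,449.9324 / 10,606.7781 = 7.49049 half-year periods = 3.74524 years.
Modified duration = D_Mac / (1 + y) = 3.74524 / 1.012 = 3.70083 years.

3.701 years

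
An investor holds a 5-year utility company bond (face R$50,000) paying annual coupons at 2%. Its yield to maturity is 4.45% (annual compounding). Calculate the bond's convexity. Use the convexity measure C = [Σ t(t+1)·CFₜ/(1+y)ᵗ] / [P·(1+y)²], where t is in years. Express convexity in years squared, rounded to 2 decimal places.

26.00

With y = 0.0445:
  t   CF        PV=CF/(1+0.0445)^t    t·PV        t(t+1)·PV
  1     1,000.00       957.3959       957.3959       1,914.7918
  2     1,000.00       916.6069     1,833.2138       5,499.6413
  3     1,000.00       877.5557     2,632.6670      10,530.6678
  4     1,000.00       840.1682     3,360.6727      16,803.3633
  5    51,000.00    41,023.0508   205,115.2539   1,230,691.5231
  Σ                 44,614.7773   213,899.2031   1,265,439.9873
P = 44,614.7773.
Convexity = Σ t(t+1)·PV / [P·(1+y)²] = 1,265,439.9873 / (44,614.7773 × 1.090980) = 25.99836.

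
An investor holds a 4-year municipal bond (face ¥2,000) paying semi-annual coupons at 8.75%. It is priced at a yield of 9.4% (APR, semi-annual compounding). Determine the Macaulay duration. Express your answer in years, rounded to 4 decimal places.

3.4530 years

Periodic yield y = 0.047. Discount each cash flow and weight by its period:
  t   CF        PV=CF/(1+0.047)^t    t·PV
  1        87.50        83.5721        83.5721
  2        87.50        79.8205       159.6411
  3        87.50        76.2374       228.7122
  4        87.50        72.8151       291.2603
  5        87.50        69.5464       347.7320
  6        87.50        66.4244       398.5467
  7        87.50        63.4426       444.0985
  8     2,087.50     1,445.6163    11,564.9302
  Σ                  1,957.4749    13,518.4931
Price P = Σ PV = 1,957.4749.
Macaulay duration = Σ(t·PV) / P = 13,518.4931 / 1,957.4749 = 6.90609 half-year periods.
In years: 6.90609 / 2 = 3.45304 years.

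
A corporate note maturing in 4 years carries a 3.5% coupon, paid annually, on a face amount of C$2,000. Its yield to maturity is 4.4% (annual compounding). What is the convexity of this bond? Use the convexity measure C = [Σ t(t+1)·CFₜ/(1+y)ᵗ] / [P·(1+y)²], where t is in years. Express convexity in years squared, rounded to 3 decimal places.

With y = 0.044:
  t   CF        PV=CF/(1+0.044)^t    t·PV        t(t+1)·PV
  1        70.00        67.0498        67.0498         134.0996
  2        70.00        64.2240       128.4479         385.3437
  3        70.00        61.5172       184.5516         738.2064
  4     2,070.00     1,742.4822     6,969.9288      34,849.6440
  Σ                  1,935.2732     7,349.9781      36,107.2938
P = 1,935.2732.
Convexity = Σ t(t+1)·PV / [P·(1+y)²] = 36,107.2938 / (1,935.2732 × 1.089936) = 17.11795.

17.118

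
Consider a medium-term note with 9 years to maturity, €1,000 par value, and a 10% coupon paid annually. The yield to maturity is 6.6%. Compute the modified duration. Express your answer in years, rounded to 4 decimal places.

6.1982 years

Periodic yield y = 0.066. First find Macaulay duration:
  t   CF        PV=CF/(1+0.066)^t    t·PV
  1       100.00        93.8086        93.8086
  2       100.00        88.0006       176.0012
  3       100.00        82.5521       247.6564
  4       100.00        77.4410       309.7642
  5       100.00        72.6464       363.2319
  6       100.00        68.1486       408.8914
  7       100.00        63.9292       447.5047
  8       100.00        59.9711       479.7692
  9     1,100.00       618.8392     5,569.5531
  Σ                  1,225.3370     8,096.1808
P = 1,225.3370; Macaulay duration = 8,096.1808 / 1,225.3370 = 6.60731 years.
Modified duration = D_Mac / (1 + y) = 6.60731 / 1.066 = 6.19823 years.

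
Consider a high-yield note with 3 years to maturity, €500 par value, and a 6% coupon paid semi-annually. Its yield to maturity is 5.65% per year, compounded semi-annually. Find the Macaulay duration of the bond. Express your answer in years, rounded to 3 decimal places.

2.791 years

Periodic yield y = 0.02825. Discount each cash flow and weight by its period:
  t   CF        PV=CF/(1+0.02825)^t    t·PV
  1        15.00        14.5879        14.5879
  2        15.00        14.1871        28.3742
  3        15.00        13.7973        41.3920
  4        15.00        13.4183        53.6731
  5        15.00        13.0496        65.2481
  6       515.00       435.7274     2,614.3647
  Σ                    504.7677     2,817.6399
Price P = Σ PV = 504.7677.
Macaulay duration = Σ(t·PV) / P = 2,817.6399 / 504.7677 = 5.58205 half-year periods.
In years: 5.58205 / 2 = 2.79103 years.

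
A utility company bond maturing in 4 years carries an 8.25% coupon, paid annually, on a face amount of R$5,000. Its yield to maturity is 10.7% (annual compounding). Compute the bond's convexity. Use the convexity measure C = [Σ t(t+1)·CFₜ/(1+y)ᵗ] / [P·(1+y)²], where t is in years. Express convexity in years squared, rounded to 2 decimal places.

13.87

With y = 0.107:
  t   CF        PV=CF/(1+0.107)^t    t·PV        t(t+1)·PV
  1       412.50       372.6287       372.6287         745.2575
  2       412.50       336.6113       673.2226       2,019.6679
  3       412.50       304.0753       912.2258       3,648.9031
  4     5,412.50     3,604.1879    14,416.7517      72,083.7583
  Σ                  4,617.5032    16,374.8288      78,497.5867
P = 4,617.5032.
Convexity = Σ t(t+1)·PV / [P·(1+y)²] = 78,497.5867 / (4,617.5032 × 1.225449) = 13.87247.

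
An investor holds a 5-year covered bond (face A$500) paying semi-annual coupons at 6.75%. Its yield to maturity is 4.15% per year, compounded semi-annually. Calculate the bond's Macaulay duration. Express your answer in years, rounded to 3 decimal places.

4.368 years

Periodic yield y = 0.02075. Discount each cash flow and weight by its period:
  t   CF        PV=CF/(1+0.02075)^t    t·PV
  1       16.875        16.5320        16.5320
  2       16.875        16.1959        32.3918
  3       16.875        15.8667        47.6000
  4       16.875        15.5441        62.1765
  5       16.875        15.2281        76.1407
  6       16.875        14.9186        89.5115
  7       16.875        14.6153       102.3072
  8       16.875        14.3182       114.5457
  9       16.875        14.0271       126.2443
  10     516.875       420.9123     4,209.1232
  Σ                    558.1584     4,876.5728
Price P = Σ PV = 558.1584.
Macaulay duration = Σ(t·PV) / P = 4,876.5728 / 558.1584 = 8.73690 half-year periods.
In years: 8.73690 / 2 = 4.36845 years.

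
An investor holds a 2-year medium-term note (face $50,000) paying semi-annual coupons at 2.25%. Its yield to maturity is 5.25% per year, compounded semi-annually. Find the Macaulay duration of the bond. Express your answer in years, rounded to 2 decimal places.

1.97 years

Periodic yield y = 0.02625. Discount each cash flow and weight by its period:
  t   CF        PV=CF/(1+0.02625)^t    t·PV
  1       562.50       548.1121       548.1121
  2       562.50       534.0921     1,068.1843
  3       562.50       520.4308     1,561.2925
  4    50,562.50    45,584.3597   182,337.4386
  Σ                 47,186.9947   185,515.0275
Price P = Σ PV = 47,186.9947.
Macaulay duration = Σ(t·PV) / P = 185,515.0275 / 47,186.9947 = 3.93149 half-year periods.
In years: 3.93149 / 2 = 1.96574 years.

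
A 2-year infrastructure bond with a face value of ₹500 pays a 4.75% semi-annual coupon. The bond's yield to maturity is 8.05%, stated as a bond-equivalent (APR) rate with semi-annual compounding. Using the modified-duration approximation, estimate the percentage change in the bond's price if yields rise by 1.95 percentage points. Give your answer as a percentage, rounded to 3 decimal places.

Periodic yield y = 0.04025. Modified duration first:
  t   CF        PV=CF/(1+0.04025)^t    t·PV
  1       11.875        11.4155        11.4155
  2       11.875        10.9738        21.9477
  3       11.875        10.5492        31.6477
  4      511.875       437.1324     1,748.5297
  Σ                    470.0710     1,813.5405
P = 470.0710; D_Mac = 3.85801 half-year periods = 1.92901 yrs; D_mod = 1.92901/(1+0.04025) = 1.85437 yrs.
ΔP/P ≈ -D_mod · Δy = -1.85437 × (+0.0195) = -0.036160 = -3.6160%.

-3.616%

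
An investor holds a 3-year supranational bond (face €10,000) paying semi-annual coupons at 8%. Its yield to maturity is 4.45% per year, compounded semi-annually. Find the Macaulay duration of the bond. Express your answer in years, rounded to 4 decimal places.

2.7405 years

Periodic yield y = 0.02225. Discount each cash flow and weight by its period:
  t   CF        PV=CF/(1+0.02225)^t    t·PV
  1       400.00       391.2937       391.2937
  2       400.00       382.7769       765.5539
  3       400.00       374.4455     1,123.3365
  4       400.00       366.2954     1,465.1818
  5       400.00       358.3228     1,791.6138
  6    10,400.00     9,113.6139    54,681.6832
  Σ                 10,986.7482    60,218.6629
Price P = Σ PV = 10,986.7482.
Macaulay duration = Σ(t·PV) / P = 60,218.6629 / 10,986.7482 = 5.48103 half-year periods.
In years: 5.48103 / 2 = 2.74051 years.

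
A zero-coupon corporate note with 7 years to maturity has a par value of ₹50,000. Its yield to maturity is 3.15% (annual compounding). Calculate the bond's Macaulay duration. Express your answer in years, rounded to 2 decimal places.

A zero-coupon bond has a single cash flow at maturity, so its Macaulay duration equals its maturity: 7 years.

7.00 years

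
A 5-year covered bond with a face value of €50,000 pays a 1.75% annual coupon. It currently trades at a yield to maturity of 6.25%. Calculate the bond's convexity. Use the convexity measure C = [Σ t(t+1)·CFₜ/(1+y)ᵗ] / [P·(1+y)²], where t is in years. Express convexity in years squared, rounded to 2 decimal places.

25.23

With y = 0.0625:
  t   CF        PV=CF/(1+0.0625)^t    t·PV        t(t+1)·PV
  1       875.00       823.5294       823.5294       1,647.0588
  2       875.00       775.0865     1,550.1730       4,650.5190
  3       875.00       729.4932     2,188.4795       8,753.9182
  4       875.00       686.5818     2,746.3273      13,731.6364
  5    50,875.00    37,571.6033   187,858.0167   1,127,148.1001
  Σ                 40,586.2943   195,166.5259   1,155,931.2325
P = 40,586.2943.
Convexity = Σ t(t+1)·PV / [P·(1+y)²] = 1,155,931.2325 / (40,586.2943 × 1.128906) = 25.22869.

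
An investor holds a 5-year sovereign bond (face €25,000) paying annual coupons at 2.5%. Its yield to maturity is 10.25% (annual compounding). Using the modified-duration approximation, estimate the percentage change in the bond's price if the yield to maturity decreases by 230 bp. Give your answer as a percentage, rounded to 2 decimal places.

Periodic yield y = 0.1025. Modified duration first:
  t   CF        PV=CF/(1+0.1025)^t    t·PV
  1       625.00       566.8934       566.8934
  2       625.00       514.1890     1,028.3781
  3       625.00       466.3846     1,399.1539
  4       625.00       423.0246     1,692.0984
  5    25,625.00    15,731.5271    78,657.6356
  Σ                 17,702.0188    83,344.1594
P = 17,702.0188; D_Mac = 4.70817 yrs; D_mod = 4.70817/(1+0.1025) = 4.27045 yrs.
ΔP/P ≈ -D_mod · Δy = -4.27045 × (-0.023) = +0.098220 = +9.8220%.

+9.82%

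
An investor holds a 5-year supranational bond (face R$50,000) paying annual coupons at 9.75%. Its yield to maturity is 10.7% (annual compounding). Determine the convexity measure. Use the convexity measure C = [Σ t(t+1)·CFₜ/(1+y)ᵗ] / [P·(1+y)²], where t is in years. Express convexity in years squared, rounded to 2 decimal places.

19.14

With y = 0.107:
  t   CF        PV=CF/(1+0.107)^t    t·PV        t(t+1)·PV
  1     4,875.00     4,403.7940     4,403.7940       8,807.5881
  2     4,875.00     3,978.1337     7,956.2675      23,868.8024
  3     4,875.00     3,593.6167    10,780.8502      43,123.4009
  4     4,875.00     3,246.2662    12,985.0650      64,925.3250
  5    54,875.00    33,009.3087   165,046.5434     990,279.2603
  Σ                 48,231.1194   201,172.5201   1,131,004.3766
P = 48,231.1194.
Convexity = Σ t(t+1)·PV / [P·(1+y)²] = 1,131,004.3766 / (48,231.1194 × 1.225449) = 19.13558.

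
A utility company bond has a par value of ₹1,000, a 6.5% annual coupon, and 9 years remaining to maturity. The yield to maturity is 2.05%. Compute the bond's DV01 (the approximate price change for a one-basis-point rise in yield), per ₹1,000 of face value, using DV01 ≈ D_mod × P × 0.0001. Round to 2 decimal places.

Periodic yield y = 0.0205.
  t   CF        PV=CF/(1+0.0205)^t    t·PV
  1        65.00        63.6943        63.6943
  2        65.00        62.4148       124.8295
  3        65.00        61.1610       183.4829
  4        65.00        59.9324       239.7294
  5        65.00        58.7284       293.6421
  6        65.00        57.5487       345.2920
  7        65.00        56.3926       394.7484
  8        65.00        55.2598       442.0784
  9     1,065.00       887.2225     7,985.0021
  Σ                  1,362.3543    10,072.4991
P = 1,362.3543; D_Mac = 7.39345 yrs; D_mod = 7.24493 yrs.
DV01 ≈ 7.24493 × 1,362.3543 × 0.0001 = 0.987016.

₹0.99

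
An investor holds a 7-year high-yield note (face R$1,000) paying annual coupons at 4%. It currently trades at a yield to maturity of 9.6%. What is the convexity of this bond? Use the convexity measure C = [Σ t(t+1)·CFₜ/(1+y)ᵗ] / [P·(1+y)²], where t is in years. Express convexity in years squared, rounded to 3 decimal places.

With y = 0.096:
  t   CF        PV=CF/(1+0.096)^t    t·PV        t(t+1)·PV
  1        40.00        36.4964        36.4964          72.9927
  2        40.00        33.2996        66.5992         199.7975
  3        40.00        30.3828        91.1485         364.5940
  4        40.00        27.7216       110.8863         554.4313
  5        40.00        25.2934       126.4670         758.8020
  6        40.00        23.0779       138.4675         969.2726
  7     1,040.00       547.4689     3,832.2824      30,658.2589
  Σ                    723.7406     4,402.3472      33,578.1492
P = 723.7406.
Convexity = Σ t(t+1)·PV / [P·(1+y)²] = 33,578.1492 / (723.7406 × 1.201216) = 38.62360.

38.624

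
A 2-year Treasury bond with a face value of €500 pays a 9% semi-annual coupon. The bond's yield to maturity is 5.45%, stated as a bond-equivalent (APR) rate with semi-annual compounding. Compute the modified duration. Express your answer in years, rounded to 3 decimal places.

1.829 years

Periodic yield y = 0.02725. First find Macaulay duration:
  t   CF        PV=CF/(1+0.02725)^t    t·PV
  1        22.50        21.9031        21.9031
  2        22.50        21.3221        42.6442
  3        22.50        20.7565        62.2695
  4       522.50       469.2256     1,876.9024
  Σ                    533.2073     2,003.7192
P = 533.2073; Macaulay duration = 2,003.7192 / 533.2073 = 3.75786 half-year periods = 1.87893 years.
Modified duration = D_Mac / (1 + y) = 1.87893 / 1.02725 = 1.82909 years.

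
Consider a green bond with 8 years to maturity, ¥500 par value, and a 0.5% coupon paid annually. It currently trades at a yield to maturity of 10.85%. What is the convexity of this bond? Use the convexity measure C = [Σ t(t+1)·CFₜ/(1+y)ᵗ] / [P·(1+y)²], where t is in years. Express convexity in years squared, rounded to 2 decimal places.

With y = 0.1085:
  t   CF        PV=CF/(1+0.1085)^t    t·PV        t(t+1)·PV
  1         2.50         2.2553         2.2553           4.5106
  2         2.50         2.0346         4.0691          12.2073
  3         2.50         1.8354         5.5062          22.0249
  4         2.50         1.6558         6.6230          33.1152
  5         2.50         1.4937         7.4685          44.8108
  6         2.50         1.3475         8.0849          56.5946
  7         2.50         1.2156         8.5092          68.0735
  8       502.50       220.4197     1,763.3579      15,870.2213
  Σ                    232.2575     1,805.8742      16,111.5582
P = 232.2575.
Convexity = Σ t(t+1)·PV / [P·(1+y)²] = 16,111.5582 / (232.2575 × 1.228772) = 56.45421.

56.45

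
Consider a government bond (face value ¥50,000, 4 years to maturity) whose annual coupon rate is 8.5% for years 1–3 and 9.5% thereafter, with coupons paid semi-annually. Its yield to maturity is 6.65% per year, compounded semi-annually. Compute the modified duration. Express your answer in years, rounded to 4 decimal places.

3.3817 years

Periodic yield y = 0.03325. First find Macaulay duration:
  t   CF        PV=CF/(1+0.03325)^t    t·PV
  1     2,125.00     2,056.6175     2,056.6175
  2     2,125.00     1,990.4355     3,980.8710
  3     2,125.00     1,926.3832     5,779.1497
  4     2,125.00     1,864.3922     7,457.5688
  5     2,125.00     1,804.3960     9,021.9802
  6     2,125.00     1,746.3305    10,477.9833
  7     2,375.00     1,888.9729    13,222.8100
  8    52,375.00    40,316.3052   322,530.4417
  Σ                 53,593.8331   374,527.4221
P = 53,593.8331; Macaulay duration = 374,527.4221 / 53,593.8331 = 6.98826 half-year periods = 3.49413 years.
Modified duration = D_Mac / (1 + y) = 3.49413 / 1.03325 = 3.38169 years.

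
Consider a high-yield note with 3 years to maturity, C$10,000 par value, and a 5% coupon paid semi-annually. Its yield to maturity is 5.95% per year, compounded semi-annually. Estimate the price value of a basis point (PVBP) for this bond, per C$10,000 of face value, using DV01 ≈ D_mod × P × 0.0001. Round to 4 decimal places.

C$2.6681

Periodic yield y = 0.02975.
  t   CF        PV=CF/(1+0.02975)^t    t·PV
  1       250.00       242.7774       242.7774
  2       250.00       235.7634       471.5268
  3       250.00       228.9521       686.8563
  4       250.00       222.3375       889.3502
  5       250.00       215.9141     1,079.5705
  6    10,250.00     8,596.7255    51,580.3532
  Σ                  9,742.4701    54,950.4344
P = 9,742.4701; D_Mac = 5.64030 half-year periods = 2.82015 yrs; D_mod = 2.73867 yrs.
DV01 ≈ 2.73867 × 9,742.4701 × 0.0001 = 2.668144.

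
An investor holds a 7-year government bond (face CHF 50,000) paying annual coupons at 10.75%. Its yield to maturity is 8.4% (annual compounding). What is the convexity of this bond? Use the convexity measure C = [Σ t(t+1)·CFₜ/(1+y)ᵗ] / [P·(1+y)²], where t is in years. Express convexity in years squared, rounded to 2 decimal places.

33.05

With y = 0.084:
  t   CF        PV=CF/(1+0.084)^t    t·PV        t(t+1)·PV
  1     5,375.00     4,958.4871     4,958.4871       9,916.9742
  2     5,375.00     4,574.2501     9,148.5002      27,445.5005
  3     5,375.00     4,219.7879    12,659.3637      50,637.4547
  4     5,375.00     3,892.7933    15,571.1730      77,855.8652
  5     5,375.00     3,591.1377    17,955.6885     107,734.1308
  6     5,375.00     3,312.8577    19,877.1459     139,140.0214
  7    55,375.00    31,485.3673   220,397.5710   1,763,180.5679
  Σ                 56,034.6810   300,567.9293   2,175,910.5147
P = 56,034.6810.
Convexity = Σ t(t+1)·PV / [P·(1+y)²] = 2,175,910.5147 / (56,034.6810 × 1.175056) = 33.04651.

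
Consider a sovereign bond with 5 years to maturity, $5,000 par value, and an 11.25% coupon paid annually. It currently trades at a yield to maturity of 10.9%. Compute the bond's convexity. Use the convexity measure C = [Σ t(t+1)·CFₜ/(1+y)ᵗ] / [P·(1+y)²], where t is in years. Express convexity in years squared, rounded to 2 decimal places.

18.56

With y = 0.109:
  t   CF        PV=CF/(1+0.109)^t    t·PV        t(t+1)·PV
  1       562.50       507.2137       507.2137       1,014.4274
  2       562.50       457.3613       914.7226       2,744.1679
  3       562.50       412.4088     1,237.2263       4,948.9052
  4       562.50       371.8745     1,487.4978       7,437.4890
  5     5,562.50     3,315.9830    16,579.9149      99,479.4895
  Σ                  5,064.8412    20,726.5754     115,624.4791
P = 5,064.8412.
Convexity = Σ t(t+1)·PV / [P·(1+y)²] = 115,624.4791 / (5,064.8412 × 1.229881) = 18.56183.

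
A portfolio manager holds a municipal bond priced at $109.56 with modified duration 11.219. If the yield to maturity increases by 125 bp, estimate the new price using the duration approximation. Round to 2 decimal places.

$94.20

Duration approximation: ΔP/P ≈ -D_mod · Δy = -11.219 × (+0.0125) = -0.1402375.
New price ≈ 109.56 × (1 - 0.1402375) = 94.1955795.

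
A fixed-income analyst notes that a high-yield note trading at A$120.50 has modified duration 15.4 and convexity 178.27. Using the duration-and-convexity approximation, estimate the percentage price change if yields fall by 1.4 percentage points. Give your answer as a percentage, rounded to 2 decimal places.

Duration effect: -D_mod·Δy = -15.4 × (-0.014) = +0.215600
Convexity effect: ½·C·(Δy)² = 0.5 × 178.27 × (-0.014)² = +0.01747046
ΔP/P ≈ +0.215600 + 0.01747046 = +0.23307046
= +23.307046%.

+23.31%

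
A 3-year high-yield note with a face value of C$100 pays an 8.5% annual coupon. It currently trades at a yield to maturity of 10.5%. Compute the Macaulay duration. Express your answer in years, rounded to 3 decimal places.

Periodic yield y = 0.105. Discount each cash flow and weight by its year:
  t   CF        PV=CF/(1+0.105)^t    t·PV
  1         8.50         7.6923         7.6923
  2         8.50         6.9614        13.9227
  3       108.50        80.4161       241.2482
  Σ                     95.0698       262.8633
Price P = Σ PV = 95.0698.
Macaulay duration = Σ(t·PV) / P = 262.8633 / 95.0698 = 2.76495 years.

2.765 years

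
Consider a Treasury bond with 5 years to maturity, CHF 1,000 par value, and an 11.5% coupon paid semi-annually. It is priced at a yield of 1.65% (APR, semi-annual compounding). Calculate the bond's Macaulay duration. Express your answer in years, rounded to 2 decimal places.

Periodic yield y = 0.00825. Discount each cash flow and weight by its period:
  t   CF        PV=CF/(1+0.00825)^t    t·PV
  1        57.50        57.0295        57.0295
  2        57.50        56.5629       113.1257
  3        57.50        56.1000       168.3001
  4        57.50        55.6410       222.5640
  5        57.50        55.1857       275.9286
  6        57.50        54.7342       328.4050
  7        57.50        54.2863       380.0041
  8        57.50        53.8421       430.7368
  9        57.50        53.4015       480.6138
  10    1,057.50       974.0877     9,740.8772
  Σ                  1,470.8709    12,197.5849
Price P = Σ PV = 1,470.8709.
Macaulay duration = Σ(t·PV) / P = 12,197.5849 / 1,470.8709 = 8.29276 half-year periods.
In years: 8.29276 / 2 = 4.14638 years.

4.15 years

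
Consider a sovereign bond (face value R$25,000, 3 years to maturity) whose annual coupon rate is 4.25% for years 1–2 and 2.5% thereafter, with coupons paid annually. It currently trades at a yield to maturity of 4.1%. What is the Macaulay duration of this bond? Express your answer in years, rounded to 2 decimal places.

Periodic yield y = 0.041. Discount each cash flow and weight by its year:
  t   CF        PV=CF/(1+0.041)^t    t·PV
  1     1,062.50     1,020.6532     1,020.6532
  2     1,062.50       980.4546     1,960.9092
  3    25,625.00    22,714.9448    68,144.8344
  Σ                 24,716.0526    71,126.3967
Price P = Σ PV = 24,716.0526.
Macaulay duration = Σ(t·PV) / P = 71,126.3967 / 24,716.0526 = 2.87774 years.

2.88 years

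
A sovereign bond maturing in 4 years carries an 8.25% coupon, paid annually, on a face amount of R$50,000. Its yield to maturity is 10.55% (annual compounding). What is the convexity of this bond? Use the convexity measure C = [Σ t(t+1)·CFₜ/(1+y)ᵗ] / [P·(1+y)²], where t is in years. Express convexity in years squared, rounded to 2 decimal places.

13.92

With y = 0.1055:
  t   CF        PV=CF/(1+0.1055)^t    t·PV        t(t+1)·PV
  1     4,125.00     3,731.3433     3,731.3433       7,462.6866
  2     4,125.00     3,375.2540     6,750.5080      20,251.5239
  3     4,125.00     3,053.1470     9,159.4409      36,637.7638
  4    54,125.00    36,237.8916   144,951.5665     724,757.8323
  Σ                 46,397.6359   164,592.8587     789,109.8066
P = 46,397.6359.
Convexity = Σ t(t+1)·PV / [P·(1+y)²] = 789,109.8066 / (46,397.6359 × 1.222130) = 13.91631.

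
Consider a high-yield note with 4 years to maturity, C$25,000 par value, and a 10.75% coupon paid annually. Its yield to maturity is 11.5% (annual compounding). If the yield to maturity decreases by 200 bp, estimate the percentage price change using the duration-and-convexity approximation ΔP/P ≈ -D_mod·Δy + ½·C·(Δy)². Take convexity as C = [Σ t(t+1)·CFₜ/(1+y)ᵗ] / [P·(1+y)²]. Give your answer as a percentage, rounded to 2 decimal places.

+6.45%

With y = 0.115:
  t   CF        PV=CF/(1+0.115)^t    t·PV        t(t+1)·PV
  1     2,687.50     2,410.3139     2,410.3139       4,820.6278
  2     2,687.50     2,161.7165     4,323.4330      12,970.2990
  3     2,687.50     1,938.7592     5,816.2776      23,265.1104
  4    27,687.50    17,913.6578    71,654.6312     358,273.1562
  Σ                 24,424.4474    84,204.6557     399,329.1934
P = 24,424.4474; D_Mac = 3.44756 yrs; D_mod = 3.09198 yrs; C = 13.15093.
Duration effect: -3.09198 × (-0.02) = +0.061840
Convexity effect: 0.5 × 13.15093 × (-0.02)² = +0.0026302
ΔP/P ≈ +0.061840 + 0.0026302 = +0.064470 = +6.4470%.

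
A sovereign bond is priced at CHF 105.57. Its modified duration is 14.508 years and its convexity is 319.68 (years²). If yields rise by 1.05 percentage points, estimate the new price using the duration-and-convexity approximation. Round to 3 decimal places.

CHF 91.348

Duration effect: -D_mod·Δy = -14.508 × (+0.0105) = -0.152334
Convexity effect: ½·C·(Δy)² = 0.5 × 319.68 × (0.0105)² = +0.01762236
ΔP/P ≈ -0.152334 + 0.01762236 = -0.13471164
New price ≈ 105.57 × (1 - 0.13471164) = 91.3484921652.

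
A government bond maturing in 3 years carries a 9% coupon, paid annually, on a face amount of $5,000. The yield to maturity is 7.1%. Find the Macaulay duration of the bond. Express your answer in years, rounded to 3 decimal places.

2.765 years

Periodic yield y = 0.071. Discount each cash flow and weight by its year:
  t   CF        PV=CF/(1+0.071)^t    t·PV
  1       450.00       420.1681       420.1681
  2       450.00       392.3138       784.6276
  3     5,450.00     4,436.3734    13,309.1201
  Σ                  5,248.8552    14,513.9158
Price P = Σ PV = 5,248.8552.
Macaulay duration = Σ(t·PV) / P = 14,513.9158 / 5,248.8552 = 2.76516 years.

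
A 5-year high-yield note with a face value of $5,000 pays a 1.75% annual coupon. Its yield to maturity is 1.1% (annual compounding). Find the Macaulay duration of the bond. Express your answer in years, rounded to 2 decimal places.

4.83 years

Periodic yield y = 0.011. Discount each cash flow and weight by its year:
  t   CF        PV=CF/(1+0.011)^t    t·PV
  1        87.50        86.5480        86.5480
  2        87.50        85.6063       171.2126
  3        87.50        84.6749       254.0246
  4        87.50        83.7536       335.0144
  5     5,087.50     4,816.6894    24,083.4471
  Σ                  5,157.2722    24,930.2467
Price P = Σ PV = 5,157.2722.
Macaulay duration = Σ(t·PV) / P = 24,930.2467 / 5,157.2722 = 4.83400 years.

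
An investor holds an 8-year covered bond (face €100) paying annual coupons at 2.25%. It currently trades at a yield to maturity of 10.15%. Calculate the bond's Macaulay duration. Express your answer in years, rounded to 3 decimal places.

7.177 years

Periodic yield y = 0.1015. Discount each cash flow and weight by its year:
  t   CF        PV=CF/(1+0.1015)^t    t·PV
  1         2.25         2.0427         2.0427
  2         2.25         1.8544         3.7089
  3         2.25         1.6836         5.0507
  4         2.25         1.5284         6.1137
  5         2.25         1.3876         6.9379
  6         2.25         1.2597         7.5583
  7         2.25         1.1436         8.0055
  8       102.25        47.1832       377.4655
  Σ                     58.0832       416.8833
Price P = Σ PV = 58.0832.
Macaulay duration = Σ(t·PV) / P = 416.8833 / 58.0832 = 7.17734 years.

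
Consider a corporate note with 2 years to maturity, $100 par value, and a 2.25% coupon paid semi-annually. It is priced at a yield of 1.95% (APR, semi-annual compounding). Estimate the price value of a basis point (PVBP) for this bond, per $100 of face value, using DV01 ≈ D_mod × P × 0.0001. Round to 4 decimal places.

$0.0196

Periodic yield y = 0.00975.
  t   CF        PV=CF/(1+0.00975)^t    t·PV
  1        1.125         1.1141         1.1141
  2        1.125         1.1034         2.2068
  3        1.125         1.0927         3.2782
  4      101.125        97.2754       389.1017
  Σ                    100.5857       395.7007
P = 100.5857; D_Mac = 3.93397 half-year periods = 1.96698 yrs; D_mod = 1.94799 yrs.
DV01 ≈ 1.94799 × 100.5857 × 0.0001 = 0.019594.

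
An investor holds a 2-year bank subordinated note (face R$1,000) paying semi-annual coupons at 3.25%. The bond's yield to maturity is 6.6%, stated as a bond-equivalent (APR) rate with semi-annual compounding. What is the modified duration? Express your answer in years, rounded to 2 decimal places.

1.89 years

Periodic yield y = 0.033. First find Macaulay duration:
  t   CF        PV=CF/(1+0.033)^t    t·PV
  1        16.25        15.7309        15.7309
  2        16.25        15.2283        30.4567
  3        16.25        14.7419        44.2256
  4     1,016.25       892.4816     3,569.9264
  Σ                    938.1827     3,660.3396
P = 938.1827; Macaulay duration = 3,660.3396 / 938.1827 = 3.90152 half-year periods = 1.95076 years.
Modified duration = D_Mac / (1 + y) = 1.95076 / 1.033 = 1.88844 years.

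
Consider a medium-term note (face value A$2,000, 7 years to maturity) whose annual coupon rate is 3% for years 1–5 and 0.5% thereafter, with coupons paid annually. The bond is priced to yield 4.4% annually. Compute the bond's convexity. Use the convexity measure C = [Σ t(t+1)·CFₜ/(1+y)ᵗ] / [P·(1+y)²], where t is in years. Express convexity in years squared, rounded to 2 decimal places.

45.45

With y = 0.044:
  t   CF        PV=CF/(1+0.044)^t    t·PV        t(t+1)·PV
  1        60.00        57.4713        57.4713         114.9425
  2        60.00        55.0491       110.0982         330.2946
  3        60.00        52.7290       158.1871         632.7483
  4        60.00        50.5067       202.0269       1,010.1346
  5        60.00        48.3781       241.8905       1,451.3428
  6        10.00         7.7232        46.3392         324.3742
  7     2,010.00     1,486.9370    10,408.5590      83,268.4717
  Σ                  1,758.7944    11,224.5721      87,132.3088
P = 1,758.7944.
Convexity = Σ t(t+1)·PV / [P·(1+y)²] = 87,132.3088 / (1,758.7944 × 1.089936) = 45.45306.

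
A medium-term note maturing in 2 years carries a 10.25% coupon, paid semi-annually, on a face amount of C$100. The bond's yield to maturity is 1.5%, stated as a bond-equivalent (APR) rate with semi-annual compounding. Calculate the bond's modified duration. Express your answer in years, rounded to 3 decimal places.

1.856 years

Periodic yield y = 0.0075. First find Macaulay duration:
  t   CF        PV=CF/(1+0.0075)^t    t·PV
  1        5.125         5.0868         5.0868
  2        5.125         5.0490        10.0980
  3        5.125         5.0114        15.0342
  4      105.125       102.0295       408.1180
  Σ                    117.1767       438.3370
P = 117.1767; Macaulay duration = 438.3370 / 117.1767 = 3.74082 half-year periods = 1.87041 years.
Modified duration = D_Mac / (1 + y) = 1.87041 / 1.0075 = 1.85649 years.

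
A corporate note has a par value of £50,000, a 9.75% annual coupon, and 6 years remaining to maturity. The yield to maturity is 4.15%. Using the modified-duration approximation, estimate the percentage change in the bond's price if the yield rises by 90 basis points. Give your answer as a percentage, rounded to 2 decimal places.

-4.29%

Periodic yield y = 0.0415. Modified duration first:
  t   CF        PV=CF/(1+0.0415)^t    t·PV
  1     4,875.00     4,680.7489     4,680.7489
  2     4,875.00     4,494.2380     8,988.4761
  3     4,875.00     4,315.1589    12,945.4768
  4     4,875.00     4,143.2155    16,572.8620
  5     4,875.00     3,978.1234    19,890.6169
  6    54,875.00    42,995.0925   257,970.5550
  Σ                 64,606.5773   321,048.7357
P = 64,606.5773; D_Mac = 4.96929 yrs; D_mod = 4.96929/(1+0.0415) = 4.77128 yrs.
ΔP/P ≈ -D_mod · Δy = -4.77128 × (+0.009) = -0.042942 = -4.2942%.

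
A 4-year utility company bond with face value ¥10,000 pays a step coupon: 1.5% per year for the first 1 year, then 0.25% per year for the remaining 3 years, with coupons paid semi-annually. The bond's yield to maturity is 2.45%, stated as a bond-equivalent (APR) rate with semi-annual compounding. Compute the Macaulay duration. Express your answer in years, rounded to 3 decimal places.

Periodic yield y = 0.01225. Discount each cash flow and weight by its period:
  t   CF        PV=CF/(1+0.01225)^t    t·PV
  1        75.00        74.0924        74.0924
  2        75.00        73.1957       146.3914
  3        12.50        12.0517        36.1550
  4        12.50        11.9058        47.6232
  5        12.50        11.7617        58.8086
  6        12.50        11.6194        69.7163
  7        12.50        11.4788        80.3514
  8    10,012.50     9,083.2286    72,665.8290
  Σ                  9,289.3341    73,178.9674
Price P = Σ PV = 9,289.3341.
Macaulay duration = Σ(t·PV) / P = 73,178.9674 / 9,289.3341 = 7.87774 half-year periods.
In years: 7.87774 / 2 = 3.93887 years.

3.939 years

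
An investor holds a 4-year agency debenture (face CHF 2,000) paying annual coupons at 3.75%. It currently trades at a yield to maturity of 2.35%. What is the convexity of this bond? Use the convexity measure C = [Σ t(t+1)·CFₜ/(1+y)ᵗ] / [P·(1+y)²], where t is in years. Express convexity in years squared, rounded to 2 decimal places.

With y = 0.0235:
  t   CF        PV=CF/(1+0.0235)^t    t·PV        t(t+1)·PV
  1        75.00        73.2780        73.2780         146.5559
  2        75.00        71.5955       143.1909         429.5728
  3        75.00        69.9516       209.8548         839.4193
  4     2,075.00     1,890.8920     7,563.5678      37,817.8390
  Σ                  2,105.7170     7,989.8916      39,233.3871
P = 2,105.7170.
Convexity = Σ t(t+1)·PV / [P·(1+y)²] = 39,233.3871 / (2,105.7170 × 1.047552) = 17.78607.

17.79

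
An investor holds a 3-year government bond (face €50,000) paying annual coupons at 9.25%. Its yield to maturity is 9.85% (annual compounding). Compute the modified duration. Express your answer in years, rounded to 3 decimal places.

2.505 years

Periodic yield y = 0.0985. First find Macaulay duration:
  t   CF        PV=CF/(1+0.0985)^t    t·PV
  1     4,625.00     4,210.2868     4,210.2868
  2     4,625.00     3,832.7599     7,665.5198
  3    54,625.00    41,208.9232   123,626.7695
  Σ                 49,251.9698   135,502.5761
P = 49,251.9698; Macaulay duration = 135,502.5761 / 49,251.9698 = 2.75121 years.
Modified duration = D_Mac / (1 + y) = 2.75121 / 1.0985 = 2.50452 years.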